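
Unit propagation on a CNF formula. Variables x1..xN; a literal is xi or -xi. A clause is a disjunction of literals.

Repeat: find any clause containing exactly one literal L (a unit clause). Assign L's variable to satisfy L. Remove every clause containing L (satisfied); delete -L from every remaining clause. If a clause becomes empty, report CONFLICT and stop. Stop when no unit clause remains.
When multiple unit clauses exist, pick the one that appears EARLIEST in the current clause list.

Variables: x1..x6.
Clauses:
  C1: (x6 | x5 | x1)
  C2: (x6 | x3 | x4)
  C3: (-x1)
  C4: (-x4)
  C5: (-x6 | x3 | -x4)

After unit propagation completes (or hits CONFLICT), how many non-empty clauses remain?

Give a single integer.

Answer: 2

Derivation:
unit clause [-1] forces x1=F; simplify:
  drop 1 from [6, 5, 1] -> [6, 5]
  satisfied 1 clause(s); 4 remain; assigned so far: [1]
unit clause [-4] forces x4=F; simplify:
  drop 4 from [6, 3, 4] -> [6, 3]
  satisfied 2 clause(s); 2 remain; assigned so far: [1, 4]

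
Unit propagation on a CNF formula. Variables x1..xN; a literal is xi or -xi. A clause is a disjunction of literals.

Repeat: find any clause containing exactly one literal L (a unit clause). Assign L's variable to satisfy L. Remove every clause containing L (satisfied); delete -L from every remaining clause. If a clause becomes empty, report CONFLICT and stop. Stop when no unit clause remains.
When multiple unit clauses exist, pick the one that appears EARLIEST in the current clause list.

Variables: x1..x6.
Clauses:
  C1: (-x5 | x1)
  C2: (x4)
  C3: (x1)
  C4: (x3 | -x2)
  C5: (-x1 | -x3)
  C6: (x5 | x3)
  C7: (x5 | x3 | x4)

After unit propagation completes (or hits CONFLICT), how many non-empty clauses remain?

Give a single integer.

Answer: 0

Derivation:
unit clause [4] forces x4=T; simplify:
  satisfied 2 clause(s); 5 remain; assigned so far: [4]
unit clause [1] forces x1=T; simplify:
  drop -1 from [-1, -3] -> [-3]
  satisfied 2 clause(s); 3 remain; assigned so far: [1, 4]
unit clause [-3] forces x3=F; simplify:
  drop 3 from [3, -2] -> [-2]
  drop 3 from [5, 3] -> [5]
  satisfied 1 clause(s); 2 remain; assigned so far: [1, 3, 4]
unit clause [-2] forces x2=F; simplify:
  satisfied 1 clause(s); 1 remain; assigned so far: [1, 2, 3, 4]
unit clause [5] forces x5=T; simplify:
  satisfied 1 clause(s); 0 remain; assigned so far: [1, 2, 3, 4, 5]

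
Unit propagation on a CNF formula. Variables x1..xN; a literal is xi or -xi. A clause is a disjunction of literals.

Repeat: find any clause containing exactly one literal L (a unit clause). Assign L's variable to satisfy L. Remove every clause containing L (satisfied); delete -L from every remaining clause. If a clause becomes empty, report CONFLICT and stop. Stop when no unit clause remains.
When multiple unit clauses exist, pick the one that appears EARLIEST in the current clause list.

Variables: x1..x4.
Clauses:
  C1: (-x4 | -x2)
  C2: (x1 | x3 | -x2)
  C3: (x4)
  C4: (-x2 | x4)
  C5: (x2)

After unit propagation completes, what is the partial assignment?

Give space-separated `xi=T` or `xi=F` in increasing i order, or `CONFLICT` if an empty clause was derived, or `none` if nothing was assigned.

Answer: CONFLICT

Derivation:
unit clause [4] forces x4=T; simplify:
  drop -4 from [-4, -2] -> [-2]
  satisfied 2 clause(s); 3 remain; assigned so far: [4]
unit clause [-2] forces x2=F; simplify:
  drop 2 from [2] -> [] (empty!)
  satisfied 2 clause(s); 1 remain; assigned so far: [2, 4]
CONFLICT (empty clause)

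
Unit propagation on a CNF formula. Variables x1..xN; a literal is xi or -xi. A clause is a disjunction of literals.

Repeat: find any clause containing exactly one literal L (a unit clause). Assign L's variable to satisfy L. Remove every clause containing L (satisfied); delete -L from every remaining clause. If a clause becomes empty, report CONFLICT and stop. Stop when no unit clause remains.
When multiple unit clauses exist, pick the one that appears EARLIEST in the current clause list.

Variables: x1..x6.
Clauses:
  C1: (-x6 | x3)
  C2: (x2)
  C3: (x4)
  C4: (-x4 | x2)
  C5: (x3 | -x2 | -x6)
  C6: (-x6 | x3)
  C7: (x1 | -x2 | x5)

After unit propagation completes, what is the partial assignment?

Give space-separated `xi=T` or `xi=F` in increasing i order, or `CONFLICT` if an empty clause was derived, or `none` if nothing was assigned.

Answer: x2=T x4=T

Derivation:
unit clause [2] forces x2=T; simplify:
  drop -2 from [3, -2, -6] -> [3, -6]
  drop -2 from [1, -2, 5] -> [1, 5]
  satisfied 2 clause(s); 5 remain; assigned so far: [2]
unit clause [4] forces x4=T; simplify:
  satisfied 1 clause(s); 4 remain; assigned so far: [2, 4]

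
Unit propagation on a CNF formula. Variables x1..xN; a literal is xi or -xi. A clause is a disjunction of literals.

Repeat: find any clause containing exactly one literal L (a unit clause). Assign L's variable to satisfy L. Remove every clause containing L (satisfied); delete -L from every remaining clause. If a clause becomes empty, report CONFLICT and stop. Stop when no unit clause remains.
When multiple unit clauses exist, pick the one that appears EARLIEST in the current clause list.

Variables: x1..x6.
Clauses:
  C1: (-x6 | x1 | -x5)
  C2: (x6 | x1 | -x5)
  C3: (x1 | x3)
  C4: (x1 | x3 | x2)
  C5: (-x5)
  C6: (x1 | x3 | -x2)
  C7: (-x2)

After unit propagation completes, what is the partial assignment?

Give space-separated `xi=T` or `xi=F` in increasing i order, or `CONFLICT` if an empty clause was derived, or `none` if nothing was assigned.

Answer: x2=F x5=F

Derivation:
unit clause [-5] forces x5=F; simplify:
  satisfied 3 clause(s); 4 remain; assigned so far: [5]
unit clause [-2] forces x2=F; simplify:
  drop 2 from [1, 3, 2] -> [1, 3]
  satisfied 2 clause(s); 2 remain; assigned so far: [2, 5]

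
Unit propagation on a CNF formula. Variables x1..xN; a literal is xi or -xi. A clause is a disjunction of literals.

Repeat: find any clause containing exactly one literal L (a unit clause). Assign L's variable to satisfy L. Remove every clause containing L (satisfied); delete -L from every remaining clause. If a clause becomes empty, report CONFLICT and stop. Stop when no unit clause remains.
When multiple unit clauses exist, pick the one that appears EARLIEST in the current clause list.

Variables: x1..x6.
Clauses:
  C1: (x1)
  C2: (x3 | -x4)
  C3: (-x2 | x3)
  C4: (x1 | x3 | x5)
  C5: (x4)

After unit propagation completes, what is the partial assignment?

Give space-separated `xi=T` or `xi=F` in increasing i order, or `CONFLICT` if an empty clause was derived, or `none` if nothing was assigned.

Answer: x1=T x3=T x4=T

Derivation:
unit clause [1] forces x1=T; simplify:
  satisfied 2 clause(s); 3 remain; assigned so far: [1]
unit clause [4] forces x4=T; simplify:
  drop -4 from [3, -4] -> [3]
  satisfied 1 clause(s); 2 remain; assigned so far: [1, 4]
unit clause [3] forces x3=T; simplify:
  satisfied 2 clause(s); 0 remain; assigned so far: [1, 3, 4]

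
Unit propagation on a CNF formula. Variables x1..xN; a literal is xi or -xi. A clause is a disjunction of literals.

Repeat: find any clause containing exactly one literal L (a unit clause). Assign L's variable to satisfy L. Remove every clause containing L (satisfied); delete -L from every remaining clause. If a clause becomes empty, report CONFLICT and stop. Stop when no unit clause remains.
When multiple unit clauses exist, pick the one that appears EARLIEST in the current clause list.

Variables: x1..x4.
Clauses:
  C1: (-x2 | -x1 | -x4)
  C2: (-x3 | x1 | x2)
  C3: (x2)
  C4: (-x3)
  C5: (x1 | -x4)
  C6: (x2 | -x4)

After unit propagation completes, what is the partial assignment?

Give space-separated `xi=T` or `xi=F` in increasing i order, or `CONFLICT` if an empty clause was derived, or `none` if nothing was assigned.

Answer: x2=T x3=F

Derivation:
unit clause [2] forces x2=T; simplify:
  drop -2 from [-2, -1, -4] -> [-1, -4]
  satisfied 3 clause(s); 3 remain; assigned so far: [2]
unit clause [-3] forces x3=F; simplify:
  satisfied 1 clause(s); 2 remain; assigned so far: [2, 3]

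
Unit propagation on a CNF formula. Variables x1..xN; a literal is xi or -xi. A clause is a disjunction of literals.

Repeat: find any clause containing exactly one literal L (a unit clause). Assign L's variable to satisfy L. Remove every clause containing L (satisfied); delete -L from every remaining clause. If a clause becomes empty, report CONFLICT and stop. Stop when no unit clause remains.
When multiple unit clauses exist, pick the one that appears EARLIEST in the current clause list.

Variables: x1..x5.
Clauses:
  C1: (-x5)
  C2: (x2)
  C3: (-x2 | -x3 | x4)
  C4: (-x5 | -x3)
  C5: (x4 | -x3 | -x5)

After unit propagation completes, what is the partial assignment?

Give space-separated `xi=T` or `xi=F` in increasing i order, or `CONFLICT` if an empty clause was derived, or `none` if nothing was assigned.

unit clause [-5] forces x5=F; simplify:
  satisfied 3 clause(s); 2 remain; assigned so far: [5]
unit clause [2] forces x2=T; simplify:
  drop -2 from [-2, -3, 4] -> [-3, 4]
  satisfied 1 clause(s); 1 remain; assigned so far: [2, 5]

Answer: x2=T x5=F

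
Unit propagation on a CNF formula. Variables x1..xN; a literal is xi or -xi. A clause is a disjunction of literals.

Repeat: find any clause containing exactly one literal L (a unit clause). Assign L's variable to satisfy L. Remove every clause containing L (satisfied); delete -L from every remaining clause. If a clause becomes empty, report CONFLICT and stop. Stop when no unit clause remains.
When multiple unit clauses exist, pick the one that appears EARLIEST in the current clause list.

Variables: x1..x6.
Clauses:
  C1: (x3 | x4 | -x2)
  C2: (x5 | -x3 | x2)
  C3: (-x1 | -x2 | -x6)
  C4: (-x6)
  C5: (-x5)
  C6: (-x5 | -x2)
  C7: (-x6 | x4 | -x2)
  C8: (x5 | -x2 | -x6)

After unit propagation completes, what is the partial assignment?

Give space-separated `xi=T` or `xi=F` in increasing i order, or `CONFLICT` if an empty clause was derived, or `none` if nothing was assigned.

unit clause [-6] forces x6=F; simplify:
  satisfied 4 clause(s); 4 remain; assigned so far: [6]
unit clause [-5] forces x5=F; simplify:
  drop 5 from [5, -3, 2] -> [-3, 2]
  satisfied 2 clause(s); 2 remain; assigned so far: [5, 6]

Answer: x5=F x6=F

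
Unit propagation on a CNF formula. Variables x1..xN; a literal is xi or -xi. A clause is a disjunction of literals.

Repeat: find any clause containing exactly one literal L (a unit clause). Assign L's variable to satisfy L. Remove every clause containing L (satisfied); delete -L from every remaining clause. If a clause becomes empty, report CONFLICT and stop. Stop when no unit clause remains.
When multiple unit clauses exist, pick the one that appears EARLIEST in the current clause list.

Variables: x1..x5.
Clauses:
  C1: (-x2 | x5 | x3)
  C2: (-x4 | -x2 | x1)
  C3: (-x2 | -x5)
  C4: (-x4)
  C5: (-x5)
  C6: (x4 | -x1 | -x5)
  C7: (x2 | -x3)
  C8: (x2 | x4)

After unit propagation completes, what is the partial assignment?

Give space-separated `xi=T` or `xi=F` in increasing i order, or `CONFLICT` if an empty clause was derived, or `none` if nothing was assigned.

Answer: x2=T x3=T x4=F x5=F

Derivation:
unit clause [-4] forces x4=F; simplify:
  drop 4 from [4, -1, -5] -> [-1, -5]
  drop 4 from [2, 4] -> [2]
  satisfied 2 clause(s); 6 remain; assigned so far: [4]
unit clause [-5] forces x5=F; simplify:
  drop 5 from [-2, 5, 3] -> [-2, 3]
  satisfied 3 clause(s); 3 remain; assigned so far: [4, 5]
unit clause [2] forces x2=T; simplify:
  drop -2 from [-2, 3] -> [3]
  satisfied 2 clause(s); 1 remain; assigned so far: [2, 4, 5]
unit clause [3] forces x3=T; simplify:
  satisfied 1 clause(s); 0 remain; assigned so far: [2, 3, 4, 5]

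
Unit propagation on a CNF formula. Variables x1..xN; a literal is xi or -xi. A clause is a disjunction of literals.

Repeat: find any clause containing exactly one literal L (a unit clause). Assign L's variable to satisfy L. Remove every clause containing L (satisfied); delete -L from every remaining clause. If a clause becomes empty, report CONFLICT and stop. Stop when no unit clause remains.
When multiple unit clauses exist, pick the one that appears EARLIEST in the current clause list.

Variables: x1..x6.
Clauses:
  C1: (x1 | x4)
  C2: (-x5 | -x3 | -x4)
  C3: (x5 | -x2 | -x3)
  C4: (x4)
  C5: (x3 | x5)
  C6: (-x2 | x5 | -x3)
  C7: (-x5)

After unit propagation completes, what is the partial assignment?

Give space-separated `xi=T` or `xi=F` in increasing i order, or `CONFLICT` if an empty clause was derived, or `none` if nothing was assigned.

unit clause [4] forces x4=T; simplify:
  drop -4 from [-5, -3, -4] -> [-5, -3]
  satisfied 2 clause(s); 5 remain; assigned so far: [4]
unit clause [-5] forces x5=F; simplify:
  drop 5 from [5, -2, -3] -> [-2, -3]
  drop 5 from [3, 5] -> [3]
  drop 5 from [-2, 5, -3] -> [-2, -3]
  satisfied 2 clause(s); 3 remain; assigned so far: [4, 5]
unit clause [3] forces x3=T; simplify:
  drop -3 from [-2, -3] -> [-2]
  drop -3 from [-2, -3] -> [-2]
  satisfied 1 clause(s); 2 remain; assigned so far: [3, 4, 5]
unit clause [-2] forces x2=F; simplify:
  satisfied 2 clause(s); 0 remain; assigned so far: [2, 3, 4, 5]

Answer: x2=F x3=T x4=T x5=F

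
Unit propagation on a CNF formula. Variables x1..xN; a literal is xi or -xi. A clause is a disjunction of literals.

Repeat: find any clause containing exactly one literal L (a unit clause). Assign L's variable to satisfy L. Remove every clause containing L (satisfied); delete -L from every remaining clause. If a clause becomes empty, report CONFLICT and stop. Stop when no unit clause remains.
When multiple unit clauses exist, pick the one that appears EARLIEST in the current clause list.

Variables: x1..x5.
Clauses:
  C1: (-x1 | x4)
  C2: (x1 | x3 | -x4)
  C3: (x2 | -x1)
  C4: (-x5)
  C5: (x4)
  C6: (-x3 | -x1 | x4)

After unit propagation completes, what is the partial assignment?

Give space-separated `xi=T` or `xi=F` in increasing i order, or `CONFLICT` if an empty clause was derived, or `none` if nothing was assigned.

unit clause [-5] forces x5=F; simplify:
  satisfied 1 clause(s); 5 remain; assigned so far: [5]
unit clause [4] forces x4=T; simplify:
  drop -4 from [1, 3, -4] -> [1, 3]
  satisfied 3 clause(s); 2 remain; assigned so far: [4, 5]

Answer: x4=T x5=F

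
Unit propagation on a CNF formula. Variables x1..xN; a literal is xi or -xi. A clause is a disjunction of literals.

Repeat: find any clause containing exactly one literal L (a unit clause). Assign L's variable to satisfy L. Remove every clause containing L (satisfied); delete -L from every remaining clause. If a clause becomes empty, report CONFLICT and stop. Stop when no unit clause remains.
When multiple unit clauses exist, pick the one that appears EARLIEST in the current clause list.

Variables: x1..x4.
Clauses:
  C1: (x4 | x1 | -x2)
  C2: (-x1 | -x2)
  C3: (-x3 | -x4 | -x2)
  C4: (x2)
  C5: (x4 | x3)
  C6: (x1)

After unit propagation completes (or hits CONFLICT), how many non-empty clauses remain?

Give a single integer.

unit clause [2] forces x2=T; simplify:
  drop -2 from [4, 1, -2] -> [4, 1]
  drop -2 from [-1, -2] -> [-1]
  drop -2 from [-3, -4, -2] -> [-3, -4]
  satisfied 1 clause(s); 5 remain; assigned so far: [2]
unit clause [-1] forces x1=F; simplify:
  drop 1 from [4, 1] -> [4]
  drop 1 from [1] -> [] (empty!)
  satisfied 1 clause(s); 4 remain; assigned so far: [1, 2]
CONFLICT (empty clause)

Answer: 3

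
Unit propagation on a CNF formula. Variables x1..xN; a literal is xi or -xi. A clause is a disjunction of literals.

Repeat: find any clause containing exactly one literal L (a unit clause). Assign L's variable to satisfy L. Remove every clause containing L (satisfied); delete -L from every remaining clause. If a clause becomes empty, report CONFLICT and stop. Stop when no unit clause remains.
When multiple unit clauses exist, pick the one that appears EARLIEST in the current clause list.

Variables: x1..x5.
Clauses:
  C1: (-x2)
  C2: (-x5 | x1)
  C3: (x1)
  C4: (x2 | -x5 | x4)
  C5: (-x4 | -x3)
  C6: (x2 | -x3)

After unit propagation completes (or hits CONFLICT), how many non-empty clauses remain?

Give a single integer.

unit clause [-2] forces x2=F; simplify:
  drop 2 from [2, -5, 4] -> [-5, 4]
  drop 2 from [2, -3] -> [-3]
  satisfied 1 clause(s); 5 remain; assigned so far: [2]
unit clause [1] forces x1=T; simplify:
  satisfied 2 clause(s); 3 remain; assigned so far: [1, 2]
unit clause [-3] forces x3=F; simplify:
  satisfied 2 clause(s); 1 remain; assigned so far: [1, 2, 3]

Answer: 1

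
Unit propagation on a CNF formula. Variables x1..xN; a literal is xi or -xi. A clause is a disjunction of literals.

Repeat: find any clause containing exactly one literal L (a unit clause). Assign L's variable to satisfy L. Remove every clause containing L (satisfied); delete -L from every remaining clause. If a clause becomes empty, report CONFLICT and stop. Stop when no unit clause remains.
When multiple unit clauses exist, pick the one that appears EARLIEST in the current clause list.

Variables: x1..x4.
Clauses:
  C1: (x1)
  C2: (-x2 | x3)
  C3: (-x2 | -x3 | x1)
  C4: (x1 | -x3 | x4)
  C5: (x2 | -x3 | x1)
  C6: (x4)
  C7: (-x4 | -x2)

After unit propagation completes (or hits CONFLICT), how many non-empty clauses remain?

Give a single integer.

unit clause [1] forces x1=T; simplify:
  satisfied 4 clause(s); 3 remain; assigned so far: [1]
unit clause [4] forces x4=T; simplify:
  drop -4 from [-4, -2] -> [-2]
  satisfied 1 clause(s); 2 remain; assigned so far: [1, 4]
unit clause [-2] forces x2=F; simplify:
  satisfied 2 clause(s); 0 remain; assigned so far: [1, 2, 4]

Answer: 0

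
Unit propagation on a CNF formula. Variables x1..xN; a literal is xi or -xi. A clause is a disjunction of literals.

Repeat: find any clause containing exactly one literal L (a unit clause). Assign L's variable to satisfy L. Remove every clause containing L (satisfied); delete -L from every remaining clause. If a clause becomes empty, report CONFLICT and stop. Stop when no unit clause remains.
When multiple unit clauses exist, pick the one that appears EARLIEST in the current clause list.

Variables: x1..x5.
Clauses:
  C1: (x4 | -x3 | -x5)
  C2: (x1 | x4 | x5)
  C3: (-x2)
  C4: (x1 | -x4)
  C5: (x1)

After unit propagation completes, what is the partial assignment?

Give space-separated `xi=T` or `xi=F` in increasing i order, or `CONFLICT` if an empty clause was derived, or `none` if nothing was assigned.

Answer: x1=T x2=F

Derivation:
unit clause [-2] forces x2=F; simplify:
  satisfied 1 clause(s); 4 remain; assigned so far: [2]
unit clause [1] forces x1=T; simplify:
  satisfied 3 clause(s); 1 remain; assigned so far: [1, 2]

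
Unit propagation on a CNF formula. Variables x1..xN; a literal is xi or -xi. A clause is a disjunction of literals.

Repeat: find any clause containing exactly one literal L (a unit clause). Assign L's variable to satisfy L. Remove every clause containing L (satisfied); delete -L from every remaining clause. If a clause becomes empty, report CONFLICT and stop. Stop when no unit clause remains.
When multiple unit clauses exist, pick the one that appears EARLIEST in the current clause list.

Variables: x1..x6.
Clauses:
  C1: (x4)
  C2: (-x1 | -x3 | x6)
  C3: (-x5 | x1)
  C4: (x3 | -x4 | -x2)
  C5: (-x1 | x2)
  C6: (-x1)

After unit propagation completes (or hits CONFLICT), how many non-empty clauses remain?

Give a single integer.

Answer: 1

Derivation:
unit clause [4] forces x4=T; simplify:
  drop -4 from [3, -4, -2] -> [3, -2]
  satisfied 1 clause(s); 5 remain; assigned so far: [4]
unit clause [-1] forces x1=F; simplify:
  drop 1 from [-5, 1] -> [-5]
  satisfied 3 clause(s); 2 remain; assigned so far: [1, 4]
unit clause [-5] forces x5=F; simplify:
  satisfied 1 clause(s); 1 remain; assigned so far: [1, 4, 5]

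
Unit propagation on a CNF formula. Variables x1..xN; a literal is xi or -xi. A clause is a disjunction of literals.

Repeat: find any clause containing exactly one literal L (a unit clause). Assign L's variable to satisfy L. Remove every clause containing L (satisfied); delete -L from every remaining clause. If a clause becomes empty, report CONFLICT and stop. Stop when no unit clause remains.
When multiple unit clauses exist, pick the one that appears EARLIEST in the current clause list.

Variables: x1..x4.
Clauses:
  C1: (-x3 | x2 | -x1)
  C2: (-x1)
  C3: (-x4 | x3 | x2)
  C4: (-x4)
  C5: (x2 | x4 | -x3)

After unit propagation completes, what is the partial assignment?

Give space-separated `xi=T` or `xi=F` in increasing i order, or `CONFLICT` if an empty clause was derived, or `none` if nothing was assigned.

Answer: x1=F x4=F

Derivation:
unit clause [-1] forces x1=F; simplify:
  satisfied 2 clause(s); 3 remain; assigned so far: [1]
unit clause [-4] forces x4=F; simplify:
  drop 4 from [2, 4, -3] -> [2, -3]
  satisfied 2 clause(s); 1 remain; assigned so far: [1, 4]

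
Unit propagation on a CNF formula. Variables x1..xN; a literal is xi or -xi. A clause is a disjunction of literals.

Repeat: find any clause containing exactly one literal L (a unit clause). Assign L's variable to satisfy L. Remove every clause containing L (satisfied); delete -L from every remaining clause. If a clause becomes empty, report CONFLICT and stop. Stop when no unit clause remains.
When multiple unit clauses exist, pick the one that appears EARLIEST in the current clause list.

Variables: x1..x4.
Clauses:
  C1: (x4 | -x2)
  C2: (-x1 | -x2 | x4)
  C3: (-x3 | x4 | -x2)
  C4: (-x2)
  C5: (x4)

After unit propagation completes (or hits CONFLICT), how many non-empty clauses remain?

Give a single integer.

unit clause [-2] forces x2=F; simplify:
  satisfied 4 clause(s); 1 remain; assigned so far: [2]
unit clause [4] forces x4=T; simplify:
  satisfied 1 clause(s); 0 remain; assigned so far: [2, 4]

Answer: 0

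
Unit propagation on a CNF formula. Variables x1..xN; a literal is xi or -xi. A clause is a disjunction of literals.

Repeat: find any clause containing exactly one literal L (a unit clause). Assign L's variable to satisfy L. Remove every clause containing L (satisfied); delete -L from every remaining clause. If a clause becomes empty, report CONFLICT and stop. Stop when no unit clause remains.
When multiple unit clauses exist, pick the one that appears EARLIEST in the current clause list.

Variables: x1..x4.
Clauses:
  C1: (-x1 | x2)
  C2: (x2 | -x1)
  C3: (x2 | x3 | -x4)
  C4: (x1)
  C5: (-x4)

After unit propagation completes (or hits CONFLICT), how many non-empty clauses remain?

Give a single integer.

unit clause [1] forces x1=T; simplify:
  drop -1 from [-1, 2] -> [2]
  drop -1 from [2, -1] -> [2]
  satisfied 1 clause(s); 4 remain; assigned so far: [1]
unit clause [2] forces x2=T; simplify:
  satisfied 3 clause(s); 1 remain; assigned so far: [1, 2]
unit clause [-4] forces x4=F; simplify:
  satisfied 1 clause(s); 0 remain; assigned so far: [1, 2, 4]

Answer: 0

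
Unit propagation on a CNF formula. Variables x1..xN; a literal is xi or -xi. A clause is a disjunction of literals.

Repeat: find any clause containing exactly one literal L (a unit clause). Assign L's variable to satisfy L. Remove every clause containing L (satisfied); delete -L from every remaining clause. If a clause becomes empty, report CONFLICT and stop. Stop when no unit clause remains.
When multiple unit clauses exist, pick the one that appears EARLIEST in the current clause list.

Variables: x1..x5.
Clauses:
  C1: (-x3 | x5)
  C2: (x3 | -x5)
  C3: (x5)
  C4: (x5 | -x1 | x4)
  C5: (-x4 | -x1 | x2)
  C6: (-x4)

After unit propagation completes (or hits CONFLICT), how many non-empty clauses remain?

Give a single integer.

Answer: 0

Derivation:
unit clause [5] forces x5=T; simplify:
  drop -5 from [3, -5] -> [3]
  satisfied 3 clause(s); 3 remain; assigned so far: [5]
unit clause [3] forces x3=T; simplify:
  satisfied 1 clause(s); 2 remain; assigned so far: [3, 5]
unit clause [-4] forces x4=F; simplify:
  satisfied 2 clause(s); 0 remain; assigned so far: [3, 4, 5]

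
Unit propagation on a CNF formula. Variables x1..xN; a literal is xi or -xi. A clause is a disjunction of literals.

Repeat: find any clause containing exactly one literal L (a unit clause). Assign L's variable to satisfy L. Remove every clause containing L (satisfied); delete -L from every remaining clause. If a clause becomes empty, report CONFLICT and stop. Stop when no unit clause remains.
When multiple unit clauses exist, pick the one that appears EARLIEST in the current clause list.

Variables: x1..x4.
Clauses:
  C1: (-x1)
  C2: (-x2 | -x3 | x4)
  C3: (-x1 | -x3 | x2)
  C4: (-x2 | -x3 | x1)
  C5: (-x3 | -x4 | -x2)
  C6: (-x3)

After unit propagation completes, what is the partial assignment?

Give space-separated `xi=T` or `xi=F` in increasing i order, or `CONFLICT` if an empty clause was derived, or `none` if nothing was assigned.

unit clause [-1] forces x1=F; simplify:
  drop 1 from [-2, -3, 1] -> [-2, -3]
  satisfied 2 clause(s); 4 remain; assigned so far: [1]
unit clause [-3] forces x3=F; simplify:
  satisfied 4 clause(s); 0 remain; assigned so far: [1, 3]

Answer: x1=F x3=F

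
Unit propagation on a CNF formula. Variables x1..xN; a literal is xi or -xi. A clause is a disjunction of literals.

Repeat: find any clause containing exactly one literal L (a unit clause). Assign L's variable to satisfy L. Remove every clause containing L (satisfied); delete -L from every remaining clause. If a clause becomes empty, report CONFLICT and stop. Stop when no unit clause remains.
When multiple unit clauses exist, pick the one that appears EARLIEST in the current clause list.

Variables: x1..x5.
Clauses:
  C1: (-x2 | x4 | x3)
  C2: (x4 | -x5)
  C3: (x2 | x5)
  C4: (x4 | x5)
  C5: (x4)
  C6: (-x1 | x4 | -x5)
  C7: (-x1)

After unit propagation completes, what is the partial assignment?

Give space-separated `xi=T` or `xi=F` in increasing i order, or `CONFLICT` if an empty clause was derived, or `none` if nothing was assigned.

unit clause [4] forces x4=T; simplify:
  satisfied 5 clause(s); 2 remain; assigned so far: [4]
unit clause [-1] forces x1=F; simplify:
  satisfied 1 clause(s); 1 remain; assigned so far: [1, 4]

Answer: x1=F x4=T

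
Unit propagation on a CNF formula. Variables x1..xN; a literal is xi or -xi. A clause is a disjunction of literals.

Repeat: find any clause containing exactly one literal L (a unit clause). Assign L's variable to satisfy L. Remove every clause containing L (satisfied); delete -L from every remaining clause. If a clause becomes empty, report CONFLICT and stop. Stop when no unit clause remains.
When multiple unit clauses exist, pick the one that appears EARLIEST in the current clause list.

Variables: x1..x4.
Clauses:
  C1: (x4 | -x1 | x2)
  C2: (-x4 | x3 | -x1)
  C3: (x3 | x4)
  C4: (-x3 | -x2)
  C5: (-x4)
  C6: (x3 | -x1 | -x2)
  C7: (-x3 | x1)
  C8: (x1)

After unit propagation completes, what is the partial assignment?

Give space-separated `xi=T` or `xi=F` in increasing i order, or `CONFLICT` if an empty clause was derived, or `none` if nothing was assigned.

Answer: CONFLICT

Derivation:
unit clause [-4] forces x4=F; simplify:
  drop 4 from [4, -1, 2] -> [-1, 2]
  drop 4 from [3, 4] -> [3]
  satisfied 2 clause(s); 6 remain; assigned so far: [4]
unit clause [3] forces x3=T; simplify:
  drop -3 from [-3, -2] -> [-2]
  drop -3 from [-3, 1] -> [1]
  satisfied 2 clause(s); 4 remain; assigned so far: [3, 4]
unit clause [-2] forces x2=F; simplify:
  drop 2 from [-1, 2] -> [-1]
  satisfied 1 clause(s); 3 remain; assigned so far: [2, 3, 4]
unit clause [-1] forces x1=F; simplify:
  drop 1 from [1] -> [] (empty!)
  drop 1 from [1] -> [] (empty!)
  satisfied 1 clause(s); 2 remain; assigned so far: [1, 2, 3, 4]
CONFLICT (empty clause)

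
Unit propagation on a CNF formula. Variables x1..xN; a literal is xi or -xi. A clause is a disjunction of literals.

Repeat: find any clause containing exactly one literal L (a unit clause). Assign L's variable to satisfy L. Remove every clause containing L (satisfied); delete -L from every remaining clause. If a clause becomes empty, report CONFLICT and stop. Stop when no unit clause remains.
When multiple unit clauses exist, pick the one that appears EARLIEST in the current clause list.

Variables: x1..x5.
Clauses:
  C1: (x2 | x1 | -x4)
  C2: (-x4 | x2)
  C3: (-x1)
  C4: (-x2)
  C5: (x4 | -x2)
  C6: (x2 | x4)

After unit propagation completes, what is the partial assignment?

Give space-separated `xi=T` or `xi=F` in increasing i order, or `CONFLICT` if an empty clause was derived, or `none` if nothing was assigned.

Answer: CONFLICT

Derivation:
unit clause [-1] forces x1=F; simplify:
  drop 1 from [2, 1, -4] -> [2, -4]
  satisfied 1 clause(s); 5 remain; assigned so far: [1]
unit clause [-2] forces x2=F; simplify:
  drop 2 from [2, -4] -> [-4]
  drop 2 from [-4, 2] -> [-4]
  drop 2 from [2, 4] -> [4]
  satisfied 2 clause(s); 3 remain; assigned so far: [1, 2]
unit clause [-4] forces x4=F; simplify:
  drop 4 from [4] -> [] (empty!)
  satisfied 2 clause(s); 1 remain; assigned so far: [1, 2, 4]
CONFLICT (empty clause)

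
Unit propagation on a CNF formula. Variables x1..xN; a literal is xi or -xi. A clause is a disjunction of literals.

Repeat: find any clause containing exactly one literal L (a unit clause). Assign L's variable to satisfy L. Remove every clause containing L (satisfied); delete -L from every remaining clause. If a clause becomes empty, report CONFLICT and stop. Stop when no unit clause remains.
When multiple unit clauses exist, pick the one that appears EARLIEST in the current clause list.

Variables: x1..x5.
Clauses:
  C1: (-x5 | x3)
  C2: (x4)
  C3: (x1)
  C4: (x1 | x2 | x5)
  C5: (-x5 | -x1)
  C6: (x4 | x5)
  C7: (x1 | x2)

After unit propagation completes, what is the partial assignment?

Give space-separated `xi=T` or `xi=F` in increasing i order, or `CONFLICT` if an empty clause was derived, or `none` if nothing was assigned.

Answer: x1=T x4=T x5=F

Derivation:
unit clause [4] forces x4=T; simplify:
  satisfied 2 clause(s); 5 remain; assigned so far: [4]
unit clause [1] forces x1=T; simplify:
  drop -1 from [-5, -1] -> [-5]
  satisfied 3 clause(s); 2 remain; assigned so far: [1, 4]
unit clause [-5] forces x5=F; simplify:
  satisfied 2 clause(s); 0 remain; assigned so far: [1, 4, 5]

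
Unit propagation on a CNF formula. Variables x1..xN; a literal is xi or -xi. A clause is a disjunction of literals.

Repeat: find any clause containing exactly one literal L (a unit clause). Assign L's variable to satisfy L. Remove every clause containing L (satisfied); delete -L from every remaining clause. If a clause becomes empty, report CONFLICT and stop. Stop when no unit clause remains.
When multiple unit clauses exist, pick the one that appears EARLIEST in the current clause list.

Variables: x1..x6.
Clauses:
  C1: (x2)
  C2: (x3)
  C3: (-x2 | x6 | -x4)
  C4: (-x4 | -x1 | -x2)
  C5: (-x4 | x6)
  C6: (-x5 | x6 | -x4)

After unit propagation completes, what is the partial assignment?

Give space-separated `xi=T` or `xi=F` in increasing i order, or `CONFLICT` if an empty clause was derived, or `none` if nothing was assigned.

Answer: x2=T x3=T

Derivation:
unit clause [2] forces x2=T; simplify:
  drop -2 from [-2, 6, -4] -> [6, -4]
  drop -2 from [-4, -1, -2] -> [-4, -1]
  satisfied 1 clause(s); 5 remain; assigned so far: [2]
unit clause [3] forces x3=T; simplify:
  satisfied 1 clause(s); 4 remain; assigned so far: [2, 3]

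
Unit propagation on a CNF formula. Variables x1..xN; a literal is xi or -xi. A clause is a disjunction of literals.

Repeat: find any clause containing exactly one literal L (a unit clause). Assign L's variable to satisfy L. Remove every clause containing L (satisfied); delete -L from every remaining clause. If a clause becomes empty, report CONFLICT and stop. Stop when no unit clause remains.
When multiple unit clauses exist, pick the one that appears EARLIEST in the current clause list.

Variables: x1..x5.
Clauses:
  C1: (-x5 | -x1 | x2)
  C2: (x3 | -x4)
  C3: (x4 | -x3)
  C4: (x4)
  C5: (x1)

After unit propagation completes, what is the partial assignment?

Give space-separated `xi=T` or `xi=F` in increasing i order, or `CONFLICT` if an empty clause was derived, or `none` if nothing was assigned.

unit clause [4] forces x4=T; simplify:
  drop -4 from [3, -4] -> [3]
  satisfied 2 clause(s); 3 remain; assigned so far: [4]
unit clause [3] forces x3=T; simplify:
  satisfied 1 clause(s); 2 remain; assigned so far: [3, 4]
unit clause [1] forces x1=T; simplify:
  drop -1 from [-5, -1, 2] -> [-5, 2]
  satisfied 1 clause(s); 1 remain; assigned so far: [1, 3, 4]

Answer: x1=T x3=T x4=T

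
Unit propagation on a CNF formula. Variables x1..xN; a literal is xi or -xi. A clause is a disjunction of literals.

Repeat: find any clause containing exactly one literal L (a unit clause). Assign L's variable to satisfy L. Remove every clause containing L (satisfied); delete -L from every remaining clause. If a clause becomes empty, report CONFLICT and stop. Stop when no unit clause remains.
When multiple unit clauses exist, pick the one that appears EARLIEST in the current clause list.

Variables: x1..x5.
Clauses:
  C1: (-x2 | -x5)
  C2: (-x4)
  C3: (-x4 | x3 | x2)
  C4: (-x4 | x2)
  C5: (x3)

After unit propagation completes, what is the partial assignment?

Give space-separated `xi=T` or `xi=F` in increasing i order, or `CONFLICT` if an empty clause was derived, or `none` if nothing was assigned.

unit clause [-4] forces x4=F; simplify:
  satisfied 3 clause(s); 2 remain; assigned so far: [4]
unit clause [3] forces x3=T; simplify:
  satisfied 1 clause(s); 1 remain; assigned so far: [3, 4]

Answer: x3=T x4=F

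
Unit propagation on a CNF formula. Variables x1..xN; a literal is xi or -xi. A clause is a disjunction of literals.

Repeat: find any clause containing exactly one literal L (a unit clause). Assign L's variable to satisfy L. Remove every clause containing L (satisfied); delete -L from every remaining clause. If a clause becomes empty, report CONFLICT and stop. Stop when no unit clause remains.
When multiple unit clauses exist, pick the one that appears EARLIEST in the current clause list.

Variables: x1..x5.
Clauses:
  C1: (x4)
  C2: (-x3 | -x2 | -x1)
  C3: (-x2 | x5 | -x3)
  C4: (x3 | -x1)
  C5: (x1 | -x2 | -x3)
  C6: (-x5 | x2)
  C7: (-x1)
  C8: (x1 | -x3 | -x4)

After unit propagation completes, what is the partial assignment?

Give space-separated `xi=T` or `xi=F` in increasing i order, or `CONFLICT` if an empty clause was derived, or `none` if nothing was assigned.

Answer: x1=F x3=F x4=T

Derivation:
unit clause [4] forces x4=T; simplify:
  drop -4 from [1, -3, -4] -> [1, -3]
  satisfied 1 clause(s); 7 remain; assigned so far: [4]
unit clause [-1] forces x1=F; simplify:
  drop 1 from [1, -2, -3] -> [-2, -3]
  drop 1 from [1, -3] -> [-3]
  satisfied 3 clause(s); 4 remain; assigned so far: [1, 4]
unit clause [-3] forces x3=F; simplify:
  satisfied 3 clause(s); 1 remain; assigned so far: [1, 3, 4]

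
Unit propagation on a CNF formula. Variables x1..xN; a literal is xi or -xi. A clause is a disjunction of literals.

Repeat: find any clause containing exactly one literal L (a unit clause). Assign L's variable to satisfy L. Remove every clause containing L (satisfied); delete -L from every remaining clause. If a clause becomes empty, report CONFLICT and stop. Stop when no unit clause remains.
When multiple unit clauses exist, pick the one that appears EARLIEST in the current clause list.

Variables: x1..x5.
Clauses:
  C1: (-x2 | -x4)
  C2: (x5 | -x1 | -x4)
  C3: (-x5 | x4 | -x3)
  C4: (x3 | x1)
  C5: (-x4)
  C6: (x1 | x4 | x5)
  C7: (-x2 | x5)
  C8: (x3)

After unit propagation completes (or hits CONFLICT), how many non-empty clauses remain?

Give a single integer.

unit clause [-4] forces x4=F; simplify:
  drop 4 from [-5, 4, -3] -> [-5, -3]
  drop 4 from [1, 4, 5] -> [1, 5]
  satisfied 3 clause(s); 5 remain; assigned so far: [4]
unit clause [3] forces x3=T; simplify:
  drop -3 from [-5, -3] -> [-5]
  satisfied 2 clause(s); 3 remain; assigned so far: [3, 4]
unit clause [-5] forces x5=F; simplify:
  drop 5 from [1, 5] -> [1]
  drop 5 from [-2, 5] -> [-2]
  satisfied 1 clause(s); 2 remain; assigned so far: [3, 4, 5]
unit clause [1] forces x1=T; simplify:
  satisfied 1 clause(s); 1 remain; assigned so far: [1, 3, 4, 5]
unit clause [-2] forces x2=F; simplify:
  satisfied 1 clause(s); 0 remain; assigned so far: [1, 2, 3, 4, 5]

Answer: 0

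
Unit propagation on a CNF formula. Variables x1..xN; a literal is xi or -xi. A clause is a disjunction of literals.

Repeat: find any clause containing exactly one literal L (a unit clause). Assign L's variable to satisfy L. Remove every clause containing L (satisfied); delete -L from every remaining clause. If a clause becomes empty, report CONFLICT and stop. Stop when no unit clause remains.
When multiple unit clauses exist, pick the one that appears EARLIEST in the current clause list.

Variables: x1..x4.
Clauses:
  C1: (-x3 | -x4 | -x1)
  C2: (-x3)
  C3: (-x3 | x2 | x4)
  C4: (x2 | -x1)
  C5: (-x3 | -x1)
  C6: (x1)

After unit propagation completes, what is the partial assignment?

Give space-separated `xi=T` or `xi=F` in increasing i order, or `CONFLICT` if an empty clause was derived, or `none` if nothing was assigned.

Answer: x1=T x2=T x3=F

Derivation:
unit clause [-3] forces x3=F; simplify:
  satisfied 4 clause(s); 2 remain; assigned so far: [3]
unit clause [1] forces x1=T; simplify:
  drop -1 from [2, -1] -> [2]
  satisfied 1 clause(s); 1 remain; assigned so far: [1, 3]
unit clause [2] forces x2=T; simplify:
  satisfied 1 clause(s); 0 remain; assigned so far: [1, 2, 3]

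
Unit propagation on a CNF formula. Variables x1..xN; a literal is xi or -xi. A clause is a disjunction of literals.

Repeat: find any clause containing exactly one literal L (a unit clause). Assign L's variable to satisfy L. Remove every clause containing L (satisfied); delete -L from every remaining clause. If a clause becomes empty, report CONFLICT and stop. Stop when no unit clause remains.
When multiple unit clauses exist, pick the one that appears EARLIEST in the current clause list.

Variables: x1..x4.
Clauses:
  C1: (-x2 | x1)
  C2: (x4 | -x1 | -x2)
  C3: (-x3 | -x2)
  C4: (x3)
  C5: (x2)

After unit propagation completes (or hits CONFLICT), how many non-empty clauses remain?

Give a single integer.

unit clause [3] forces x3=T; simplify:
  drop -3 from [-3, -2] -> [-2]
  satisfied 1 clause(s); 4 remain; assigned so far: [3]
unit clause [-2] forces x2=F; simplify:
  drop 2 from [2] -> [] (empty!)
  satisfied 3 clause(s); 1 remain; assigned so far: [2, 3]
CONFLICT (empty clause)

Answer: 0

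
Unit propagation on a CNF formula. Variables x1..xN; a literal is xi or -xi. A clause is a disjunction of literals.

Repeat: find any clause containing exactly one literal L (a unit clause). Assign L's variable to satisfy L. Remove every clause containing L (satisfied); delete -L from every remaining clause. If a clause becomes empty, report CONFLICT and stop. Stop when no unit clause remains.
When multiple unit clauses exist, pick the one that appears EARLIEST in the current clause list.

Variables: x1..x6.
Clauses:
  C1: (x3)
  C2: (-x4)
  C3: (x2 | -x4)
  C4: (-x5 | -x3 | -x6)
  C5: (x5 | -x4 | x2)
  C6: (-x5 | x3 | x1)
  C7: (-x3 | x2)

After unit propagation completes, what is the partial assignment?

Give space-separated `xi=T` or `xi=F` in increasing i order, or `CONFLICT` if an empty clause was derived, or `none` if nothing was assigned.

unit clause [3] forces x3=T; simplify:
  drop -3 from [-5, -3, -6] -> [-5, -6]
  drop -3 from [-3, 2] -> [2]
  satisfied 2 clause(s); 5 remain; assigned so far: [3]
unit clause [-4] forces x4=F; simplify:
  satisfied 3 clause(s); 2 remain; assigned so far: [3, 4]
unit clause [2] forces x2=T; simplify:
  satisfied 1 clause(s); 1 remain; assigned so far: [2, 3, 4]

Answer: x2=T x3=T x4=F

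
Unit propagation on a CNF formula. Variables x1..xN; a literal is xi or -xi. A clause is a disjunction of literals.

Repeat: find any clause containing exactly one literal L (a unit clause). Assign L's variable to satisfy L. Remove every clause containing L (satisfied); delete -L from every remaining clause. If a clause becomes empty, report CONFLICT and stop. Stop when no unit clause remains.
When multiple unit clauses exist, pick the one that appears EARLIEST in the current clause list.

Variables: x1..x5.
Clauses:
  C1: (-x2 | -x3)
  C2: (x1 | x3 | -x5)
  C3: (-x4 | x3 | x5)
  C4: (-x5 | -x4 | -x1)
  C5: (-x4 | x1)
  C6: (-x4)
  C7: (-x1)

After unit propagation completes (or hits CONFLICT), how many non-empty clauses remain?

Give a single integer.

Answer: 2

Derivation:
unit clause [-4] forces x4=F; simplify:
  satisfied 4 clause(s); 3 remain; assigned so far: [4]
unit clause [-1] forces x1=F; simplify:
  drop 1 from [1, 3, -5] -> [3, -5]
  satisfied 1 clause(s); 2 remain; assigned so far: [1, 4]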